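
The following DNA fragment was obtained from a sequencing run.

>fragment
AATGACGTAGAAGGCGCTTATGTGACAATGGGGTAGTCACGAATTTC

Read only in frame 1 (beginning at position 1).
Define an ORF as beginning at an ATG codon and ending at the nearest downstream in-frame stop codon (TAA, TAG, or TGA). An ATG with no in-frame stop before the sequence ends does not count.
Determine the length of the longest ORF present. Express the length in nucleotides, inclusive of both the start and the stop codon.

9

Frame 1: AAT GAC GTA GAA GGC GCT TAT GTG ACA ATG GGG TAG TCA CGA ATT — ATG at 28, stop TAG at 34 → 9 nt.
Longest: frame 1, positions 28–36, 9 nt = 3 codons = 2 aa. → 9 nucleotides.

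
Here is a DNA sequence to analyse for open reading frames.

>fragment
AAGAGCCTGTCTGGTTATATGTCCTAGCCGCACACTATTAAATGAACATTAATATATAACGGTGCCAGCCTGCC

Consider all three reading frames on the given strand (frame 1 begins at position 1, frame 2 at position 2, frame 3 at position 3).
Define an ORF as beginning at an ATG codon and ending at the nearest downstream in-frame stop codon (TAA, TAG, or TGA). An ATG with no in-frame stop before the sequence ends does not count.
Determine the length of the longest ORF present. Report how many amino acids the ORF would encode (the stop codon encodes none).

Frame 1: AAG AGC CTG TCT GGT TAT ATG TCC TAG CCG CAC ACT ATT AAA TGA ACA TTA ATA TAT AAC GGT GCC AGC CTG — ATG at 19, stop TAG at 25 → 9 nt.
Frame 2: AGA GCC TGT CTG GTT ATA TGT CCT AGC CGC ACA CTA TTA AAT GAA CAT TAA TAT ATA ACG GTG CCA GCC TGC — no ATG→stop ORF.
Frame 3: GAG CCT GTC TGG TTA TAT GTC CTA GCC GCA CAC TAT TAA ATG AAC ATT AAT ATA TAA CGG TGC CAG CCT GCC — ATG at 42, stop TAA at 57 → 18 nt.
Longest: frame 3, positions 42–59, 18 nt = 6 codons = 5 aa. → 5 amino acids.

5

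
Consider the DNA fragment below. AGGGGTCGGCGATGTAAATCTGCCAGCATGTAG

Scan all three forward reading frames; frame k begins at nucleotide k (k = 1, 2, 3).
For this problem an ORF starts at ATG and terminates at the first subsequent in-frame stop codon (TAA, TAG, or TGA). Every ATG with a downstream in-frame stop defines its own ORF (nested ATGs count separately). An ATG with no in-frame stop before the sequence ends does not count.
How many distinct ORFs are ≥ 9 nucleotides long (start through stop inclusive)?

Frame 1: AGG GGT CGG CGA TGT AAA TCT GCC AGC ATG TAG — ATG at 28, stop TAG at 31 → 6 nt.
Frame 2: GGG GTC GGC GAT GTA AAT CTG CCA GCA TGT — no ATG→stop ORF.
Frame 3: GGG TCG GCG ATG TAA ATC TGC CAG CAT GTA — ATG at 12, stop TAA at 15 → 6 nt.
No ORF reaches 9 nucleotides. Count = 0.

0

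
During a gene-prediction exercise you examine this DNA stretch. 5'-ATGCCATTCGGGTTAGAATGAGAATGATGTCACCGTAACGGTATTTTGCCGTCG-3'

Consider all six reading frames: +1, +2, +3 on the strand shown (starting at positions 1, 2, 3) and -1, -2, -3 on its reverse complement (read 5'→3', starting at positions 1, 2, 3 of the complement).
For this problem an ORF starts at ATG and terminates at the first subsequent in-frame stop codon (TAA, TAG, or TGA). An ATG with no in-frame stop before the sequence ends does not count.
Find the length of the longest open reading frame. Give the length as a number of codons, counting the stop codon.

Reverse complement (5'→3'): CGACGGCAAAATACCGTTACGGTGACATCATTCTCATTCTAACCCGAATGGCAT
Frame +1: ATG CCA TTC GGG TTA GAA TGA GAA TGA TGT CAC CGT AAC GGT ATT TTG CCG TCG — ATG at 1, stop TGA at 19 → 21 nt.
Frame +2: TGC CAT TCG GGT TAG AAT GAG AAT GAT GTC ACC GTA ACG GTA TTT TGC CGT — no ATG→stop ORF.
Frame +3: GCC ATT CGG GTT AGA ATG AGA ATG ATG TCA CCG TAA CGG TAT TTT GCC GTC — ATG at 18, stop TAA at 36 → 21 nt; ATG at 24, stop TAA at 36 → 15 nt; ATG at 27, stop TAA at 36 → 12 nt.
Frame -1: CGA CGG CAA AAT ACC GTT ACG GTG ACA TCA TTC TCA TTC TAA CCC GAA TGG CAT — no ATG→stop ORF.
Frame -2: GAC GGC AAA ATA CCG TTA CGG TGA CAT CAT TCT CAT TCT AAC CCG AAT GGC — no ATG→stop ORF.
Frame -3: ACG GCA AAA TAC CGT TAC GGT GAC ATC ATT CTC ATT CTA ACC CGA ATG GCA — no ATG→stop ORF.
Longest: frame +1, positions 1–21, 21 nt = 7 codons = 6 aa. → 7 codons.

7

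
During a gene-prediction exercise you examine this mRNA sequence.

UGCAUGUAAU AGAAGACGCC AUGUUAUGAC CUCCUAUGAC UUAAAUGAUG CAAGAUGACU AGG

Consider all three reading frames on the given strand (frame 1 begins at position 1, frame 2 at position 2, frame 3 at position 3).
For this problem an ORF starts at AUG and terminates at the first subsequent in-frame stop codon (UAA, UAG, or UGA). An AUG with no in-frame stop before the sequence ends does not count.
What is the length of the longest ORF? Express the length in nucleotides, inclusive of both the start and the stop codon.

33

Frame 1: UGC AUG UAA UAG AAG ACG CCA UGU UAU GAC CUC CUA UGA CUU AAA UGA UGC AAG AUG ACU AGG — AUG at 4, stop UAA at 7 → 6 nt.
Frame 2: GCA UGU AAU AGA AGA CGC CAU GUU AUG ACC UCC UAU GAC UUA AAU GAU GCA AGA UGA CUA — AUG at 26, stop UGA at 56 → 33 nt.
Frame 3: CAU GUA AUA GAA GAC GCC AUG UUA UGA CCU CCU AUG ACU UAA AUG AUG CAA GAU GAC UAG — AUG at 21, stop UGA at 27 → 9 nt; AUG at 36, stop UAA at 42 → 9 nt; AUG at 45, stop UAG at 60 → 18 nt; AUG at 48, stop UAG at 60 → 15 nt.
Longest: frame 2, positions 26–58, 33 nt = 11 codons = 10 aa. → 33 nucleotides.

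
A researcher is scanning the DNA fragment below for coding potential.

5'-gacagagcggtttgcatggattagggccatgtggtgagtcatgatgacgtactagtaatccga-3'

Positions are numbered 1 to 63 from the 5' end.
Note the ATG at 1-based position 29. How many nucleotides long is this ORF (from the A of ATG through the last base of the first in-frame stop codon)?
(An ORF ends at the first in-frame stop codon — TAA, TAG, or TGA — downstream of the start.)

Codons from position 29: ATG (29–31), TGG (32–34), TGA (35–37).
TGA is the first in-frame stop; ORF spans 29–37, 9 nucleotides.

9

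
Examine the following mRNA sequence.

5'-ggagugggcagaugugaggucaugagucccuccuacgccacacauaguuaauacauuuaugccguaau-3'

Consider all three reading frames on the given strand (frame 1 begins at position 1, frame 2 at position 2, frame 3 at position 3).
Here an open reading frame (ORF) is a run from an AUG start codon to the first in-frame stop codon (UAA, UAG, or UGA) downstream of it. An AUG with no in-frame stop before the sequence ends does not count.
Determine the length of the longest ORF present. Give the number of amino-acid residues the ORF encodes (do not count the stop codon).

9

Frame 1: GGA GUG GGC AGA UGU GAG GUC AUG AGU CCC UCC UAC GCC ACA CAU AGU UAA UAC AUU UAU GCC GUA — AUG at 22, stop UAA at 49 → 30 nt.
Frame 2: GAG UGG GCA GAU GUG AGG UCA UGA GUC CCU CCU ACG CCA CAC AUA GUU AAU ACA UUU AUG CCG UAA — AUG at 59, stop UAA at 65 → 9 nt.
Frame 3: AGU GGG CAG AUG UGA GGU CAU GAG UCC CUC CUA CGC CAC ACA UAG UUA AUA CAU UUA UGC CGU AAU — AUG at 12, stop UGA at 15 → 6 nt.
Longest: frame 1, positions 22–51, 30 nt = 10 codons = 9 aa. → 9 amino acids.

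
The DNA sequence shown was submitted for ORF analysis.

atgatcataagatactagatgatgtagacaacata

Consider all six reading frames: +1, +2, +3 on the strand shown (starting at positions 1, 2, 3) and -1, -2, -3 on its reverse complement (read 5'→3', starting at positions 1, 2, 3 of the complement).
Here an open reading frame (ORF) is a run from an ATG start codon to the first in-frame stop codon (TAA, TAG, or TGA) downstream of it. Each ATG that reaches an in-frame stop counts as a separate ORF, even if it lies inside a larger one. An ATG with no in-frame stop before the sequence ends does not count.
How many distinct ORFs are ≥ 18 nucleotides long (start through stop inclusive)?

2

Reverse complement (5'→3'): TATGTTGTCTACATCATCTAGTATCTTATGATCAT
Frame +1: ATG ATC ATA AGA TAC TAG ATG ATG TAG ACA ACA — ATG at 1, stop TAG at 16 → 18 nt; ATG at 19, stop TAG at 25 → 9 nt; ATG at 22, stop TAG at 25 → 6 nt.
Frame +2: TGA TCA TAA GAT ACT AGA TGA TGT AGA CAA CAT — no ATG→stop ORF.
Frame +3: GAT CAT AAG ATA CTA GAT GAT GTA GAC AAC ATA — no ATG→stop ORF.
Frame -1: TAT GTT GTC TAC ATC ATC TAG TAT CTT ATG ATC — no ATG→stop ORF.
Frame -2: ATG TTG TCT ACA TCA TCT AGT ATC TTA TGA TCA — ATG at 2, stop TGA at 29 → 30 nt.
Frame -3: TGT TGT CTA CAT CAT CTA GTA TCT TAT GAT CAT — no ATG→stop ORF.
ORFs ≥ 18 nucleotides: frame +1 1–18 (18 nucleotides), frame -2 2–31 (30 nucleotides). Count = 2.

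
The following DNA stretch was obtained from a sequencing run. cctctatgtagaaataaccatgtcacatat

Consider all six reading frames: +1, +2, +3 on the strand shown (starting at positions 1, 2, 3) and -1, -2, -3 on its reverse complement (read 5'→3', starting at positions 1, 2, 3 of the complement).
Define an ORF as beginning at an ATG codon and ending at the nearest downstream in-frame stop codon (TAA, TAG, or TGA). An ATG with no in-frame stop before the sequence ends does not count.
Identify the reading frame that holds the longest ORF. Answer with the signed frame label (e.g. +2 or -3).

Reverse complement (5'→3'): ATATGTGACATGGTTATTTCTACATAGAGG
Frame +1: CCT CTA TGT AGA AAT AAC CAT GTC ACA TAT — no ATG→stop ORF.
Frame +2: CTC TAT GTA GAA ATA ACC ATG TCA CAT — no ATG→stop ORF.
Frame +3: TCT ATG TAG AAA TAA CCA TGT CAC ATA — ATG at 6, stop TAG at 9 → 6 nt.
Frame -1: ATA TGT GAC ATG GTT ATT TCT ACA TAG AGG — ATG at 10, stop TAG at 25 → 18 nt.
Frame -2: TAT GTG ACA TGG TTA TTT CTA CAT AGA — no ATG→stop ORF.
Frame -3: ATG TGA CAT GGT TAT TTC TAC ATA GAG — ATG at 3, stop TGA at 6 → 6 nt.
Longest ORF is 18 nt in frame -1 (positions 10–27).

-1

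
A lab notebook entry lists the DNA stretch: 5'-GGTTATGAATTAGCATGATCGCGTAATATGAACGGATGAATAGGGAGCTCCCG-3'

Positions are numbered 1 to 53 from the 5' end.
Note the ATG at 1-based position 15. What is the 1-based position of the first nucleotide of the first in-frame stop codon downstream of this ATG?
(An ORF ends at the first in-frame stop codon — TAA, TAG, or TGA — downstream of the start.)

24

Codons from position 15: ATG (15–17), ATC (18–20), GCG (21–23), TAA (24–26).
TAA is a stop codon; it begins at position 24.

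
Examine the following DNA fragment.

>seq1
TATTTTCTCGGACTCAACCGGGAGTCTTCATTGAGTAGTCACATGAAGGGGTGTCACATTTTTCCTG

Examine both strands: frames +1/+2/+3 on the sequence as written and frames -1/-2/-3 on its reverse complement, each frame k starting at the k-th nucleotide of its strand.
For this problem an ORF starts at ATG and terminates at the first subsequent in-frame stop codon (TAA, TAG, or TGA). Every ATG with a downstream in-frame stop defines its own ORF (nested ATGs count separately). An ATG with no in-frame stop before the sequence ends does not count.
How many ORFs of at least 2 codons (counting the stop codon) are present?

3

Reverse complement (5'→3'): CAGGAAAAATGTGACACCCCTTCATGTGACTACTCAATGAAGACTCCCGGTTGAGTCCGAGAAAATA
Frame +1: TAT TTT CTC GGA CTC AAC CGG GAG TCT TCA TTG AGT AGT CAC ATG AAG GGG TGT CAC ATT TTT CCT — no ATG→stop ORF.
Frame +2: ATT TTC TCG GAC TCA ACC GGG AGT CTT CAT TGA GTA GTC ACA TGA AGG GGT GTC ACA TTT TTC CTG — no ATG→stop ORF.
Frame +3: TTT TCT CGG ACT CAA CCG GGA GTC TTC ATT GAG TAG TCA CAT GAA GGG GTG TCA CAT TTT TCC — no ATG→stop ORF.
Frame -1: CAG GAA AAA TGT GAC ACC CCT TCA TGT GAC TAC TCA ATG AAG ACT CCC GGT TGA GTC CGA GAA AAT — ATG at 37, stop TGA at 52 → 18 nt.
Frame -2: AGG AAA AAT GTG ACA CCC CTT CAT GTG ACT ACT CAA TGA AGA CTC CCG GTT GAG TCC GAG AAA ATA — no ATG→stop ORF.
Frame -3: GGA AAA ATG TGA CAC CCC TTC ATG TGA CTA CTC AAT GAA GAC TCC CGG TTG AGT CCG AGA AAA — ATG at 9, stop TGA at 12 → 6 nt; ATG at 24, stop TGA at 27 → 6 nt.
ORFs ≥ 2 codons: frame -1 37–54 (6 codons), frame -3 9–14 (2 codons), frame -3 24–29 (2 codons). Count = 3.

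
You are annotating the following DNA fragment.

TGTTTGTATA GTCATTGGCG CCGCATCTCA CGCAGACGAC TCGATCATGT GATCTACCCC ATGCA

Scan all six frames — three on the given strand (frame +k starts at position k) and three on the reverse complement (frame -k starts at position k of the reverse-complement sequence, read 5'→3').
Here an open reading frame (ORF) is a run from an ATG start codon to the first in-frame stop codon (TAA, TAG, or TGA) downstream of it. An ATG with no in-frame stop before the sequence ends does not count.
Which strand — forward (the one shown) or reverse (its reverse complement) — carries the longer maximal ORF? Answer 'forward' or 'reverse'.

reverse

Reverse complement (5'→3'): TGCATGGGGTAGATCACATGATCGAGTCGTCTGCGTGAGATGCGGCGCCAATGACTATACAAACA
Frame +1: TGT TTG TAT AGT CAT TGG CGC CGC ATC TCA CGC AGA CGA CTC GAT CAT GTG ATC TAC CCC ATG — no ATG→stop ORF.
Frame +2: GTT TGT ATA GTC ATT GGC GCC GCA TCT CAC GCA GAC GAC TCG ATC ATG TGA TCT ACC CCA TGC — ATG at 47, stop TGA at 50 → 6 nt.
Frame +3: TTT GTA TAG TCA TTG GCG CCG CAT CTC ACG CAG ACG ACT CGA TCA TGT GAT CTA CCC CAT GCA — no ATG→stop ORF.
Frame -1: TGC ATG GGG TAG ATC ACA TGA TCG AGT CGT CTG CGT GAG ATG CGG CGC CAA TGA CTA TAC AAA — ATG at 4, stop TAG at 10 → 9 nt; ATG at 40, stop TGA at 52 → 15 nt.
Frame -2: GCA TGG GGT AGA TCA CAT GAT CGA GTC GTC TGC GTG AGA TGC GGC GCC AAT GAC TAT ACA AAC — no ATG→stop ORF.
Frame -3: CAT GGG GTA GAT CAC ATG ATC GAG TCG TCT GCG TGA GAT GCG GCG CCA ATG ACT ATA CAA ACA — ATG at 18, stop TGA at 36 → 21 nt.
Forward-strand max 6 nt; reverse-strand max 21 nt. The reverse strand has the longer ORF.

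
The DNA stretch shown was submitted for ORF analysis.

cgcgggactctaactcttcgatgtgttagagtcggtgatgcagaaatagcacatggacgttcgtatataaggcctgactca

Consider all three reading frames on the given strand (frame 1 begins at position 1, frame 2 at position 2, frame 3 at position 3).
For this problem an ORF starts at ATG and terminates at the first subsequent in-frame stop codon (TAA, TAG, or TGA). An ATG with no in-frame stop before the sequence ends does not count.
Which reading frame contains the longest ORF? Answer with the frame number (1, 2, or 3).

2

Frame 1: CGC GGG ACT CTA ACT CTT CGA TGT GTT AGA GTC GGT GAT GCA GAA ATA GCA CAT GGA CGT TCG TAT ATA AGG CCT GAC TCA — no ATG→stop ORF.
Frame 2: GCG GGA CTC TAA CTC TTC GAT GTG TTA GAG TCG GTG ATG CAG AAA TAG CAC ATG GAC GTT CGT ATA TAA GGC CTG ACT — ATG at 38, stop TAG at 47 → 12 nt; ATG at 53, stop TAA at 68 → 18 nt.
Frame 3: CGG GAC TCT AAC TCT TCG ATG TGT TAG AGT CGG TGA TGC AGA AAT AGC ACA TGG ACG TTC GTA TAT AAG GCC TGA CTC — ATG at 21, stop TAG at 27 → 9 nt.
Longest ORF is 18 nt in frame 2 (positions 53–70).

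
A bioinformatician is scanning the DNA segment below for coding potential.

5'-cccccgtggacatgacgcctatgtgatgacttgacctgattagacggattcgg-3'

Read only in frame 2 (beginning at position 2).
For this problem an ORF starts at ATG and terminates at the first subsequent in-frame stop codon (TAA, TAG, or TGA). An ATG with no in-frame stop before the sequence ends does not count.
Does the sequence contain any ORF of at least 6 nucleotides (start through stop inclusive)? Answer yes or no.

Frame 2: CCC CGT GGA CAT GAC GCC TAT GTG ATG ACT TGA CCT GAT TAG ACG GAT TCG — ATG at 26, stop TGA at 32 → 9 nt.
Frame 2 has an ORF of 9 nucleotides (positions 26–34) ≥ 6, so yes.

yes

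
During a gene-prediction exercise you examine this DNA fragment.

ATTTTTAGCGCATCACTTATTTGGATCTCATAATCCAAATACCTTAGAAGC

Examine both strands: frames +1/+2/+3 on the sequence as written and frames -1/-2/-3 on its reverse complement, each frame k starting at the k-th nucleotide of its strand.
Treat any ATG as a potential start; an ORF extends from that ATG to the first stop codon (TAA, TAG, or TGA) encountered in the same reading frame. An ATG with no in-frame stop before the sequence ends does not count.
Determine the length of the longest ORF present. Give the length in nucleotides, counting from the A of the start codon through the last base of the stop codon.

15

Reverse complement (5'→3'): GCTTCTAAGGTATTTGGATTATGAGATCCAAATAAGTGATGCGCTAAAAAT
Frame +1: ATT TTT AGC GCA TCA CTT ATT TGG ATC TCA TAA TCC AAA TAC CTT AGA AGC — no ATG→stop ORF.
Frame +2: TTT TTA GCG CAT CAC TTA TTT GGA TCT CAT AAT CCA AAT ACC TTA GAA — no ATG→stop ORF.
Frame +3: TTT TAG CGC ATC ACT TAT TTG GAT CTC ATA ATC CAA ATA CCT TAG AAG — no ATG→stop ORF.
Frame -1: GCT TCT AAG GTA TTT GGA TTA TGA GAT CCA AAT AAG TGA TGC GCT AAA AAT — no ATG→stop ORF.
Frame -2: CTT CTA AGG TAT TTG GAT TAT GAG ATC CAA ATA AGT GAT GCG CTA AAA — no ATG→stop ORF.
Frame -3: TTC TAA GGT ATT TGG ATT ATG AGA TCC AAA TAA GTG ATG CGC TAA AAA — ATG at 21, stop TAA at 33 → 15 nt; ATG at 39, stop TAA at 45 → 9 nt.
Longest: frame -3, positions 21–35, 15 nt = 5 codons = 4 aa. → 15 nucleotides.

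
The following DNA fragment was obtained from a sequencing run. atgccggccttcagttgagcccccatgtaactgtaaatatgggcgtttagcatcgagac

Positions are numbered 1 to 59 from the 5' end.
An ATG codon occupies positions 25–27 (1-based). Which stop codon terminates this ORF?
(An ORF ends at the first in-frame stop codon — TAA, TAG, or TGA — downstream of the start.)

Codons from position 25: ATG (25–27), TAA (28–30).
The first in-frame stop codon is TAA.

TAA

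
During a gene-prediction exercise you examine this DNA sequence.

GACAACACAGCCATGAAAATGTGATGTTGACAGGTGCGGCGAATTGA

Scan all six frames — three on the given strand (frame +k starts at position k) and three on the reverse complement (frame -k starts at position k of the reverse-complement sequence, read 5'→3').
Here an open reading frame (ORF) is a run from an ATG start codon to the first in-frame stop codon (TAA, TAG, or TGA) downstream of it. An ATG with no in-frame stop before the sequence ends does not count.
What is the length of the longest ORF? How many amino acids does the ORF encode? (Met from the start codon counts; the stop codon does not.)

Reverse complement (5'→3'): TCAATTCGCCGCACCTGTCAACATCACATTTTCATGGCTGTGTTGTC
Frame +1: GAC AAC ACA GCC ATG AAA ATG TGA TGT TGA CAG GTG CGG CGA ATT — ATG at 13, stop TGA at 22 → 12 nt; ATG at 19, stop TGA at 22 → 6 nt.
Frame +2: ACA ACA CAG CCA TGA AAA TGT GAT GTT GAC AGG TGC GGC GAA TTG — no ATG→stop ORF.
Frame +3: CAA CAC AGC CAT GAA AAT GTG ATG TTG ACA GGT GCG GCG AAT TGA — ATG at 24, stop TGA at 45 → 24 nt.
Frame -1: TCA ATT CGC CGC ACC TGT CAA CAT CAC ATT TTC ATG GCT GTG TTG — no ATG→stop ORF.
Frame -2: CAA TTC GCC GCA CCT GTC AAC ATC ACA TTT TCA TGG CTG TGT TGT — no ATG→stop ORF.
Frame -3: AAT TCG CCG CAC CTG TCA ACA TCA CAT TTT CAT GGC TGT GTT GTC — no ATG→stop ORF.
Longest: frame +3, positions 24–47, 24 nt = 8 codons = 7 aa. → 7 amino acids.

7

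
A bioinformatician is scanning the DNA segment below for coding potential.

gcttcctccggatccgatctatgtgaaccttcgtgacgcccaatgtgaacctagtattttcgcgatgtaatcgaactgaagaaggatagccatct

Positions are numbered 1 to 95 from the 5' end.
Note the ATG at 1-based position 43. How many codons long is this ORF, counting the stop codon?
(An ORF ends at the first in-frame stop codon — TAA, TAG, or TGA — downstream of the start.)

Codons from position 43: ATG (43–45), TGA (46–48).
TGA is the first in-frame stop; that's 2 codons including the stop.

2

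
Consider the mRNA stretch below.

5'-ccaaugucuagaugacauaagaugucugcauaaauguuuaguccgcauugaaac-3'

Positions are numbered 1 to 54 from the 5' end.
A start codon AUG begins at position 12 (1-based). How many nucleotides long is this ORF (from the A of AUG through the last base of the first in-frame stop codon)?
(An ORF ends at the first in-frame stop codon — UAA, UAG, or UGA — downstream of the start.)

9

Codons from position 12: AUG (12–14), ACA (15–17), UAA (18–20).
UAA is the first in-frame stop; ORF spans 12–20, 9 nucleotides.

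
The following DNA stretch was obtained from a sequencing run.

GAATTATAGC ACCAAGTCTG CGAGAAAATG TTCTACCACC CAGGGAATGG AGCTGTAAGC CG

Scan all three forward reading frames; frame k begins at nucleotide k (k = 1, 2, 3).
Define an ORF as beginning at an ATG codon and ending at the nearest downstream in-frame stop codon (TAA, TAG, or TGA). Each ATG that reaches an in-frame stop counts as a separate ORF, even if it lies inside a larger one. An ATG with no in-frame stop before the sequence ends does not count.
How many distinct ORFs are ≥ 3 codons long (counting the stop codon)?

Frame 1: GAA TTA TAG CAC CAA GTC TGC GAG AAA ATG TTC TAC CAC CCA GGG AAT GGA GCT GTA AGC — no ATG→stop ORF.
Frame 2: AAT TAT AGC ACC AAG TCT GCG AGA AAA TGT TCT ACC ACC CAG GGA ATG GAG CTG TAA GCC — ATG at 47, stop TAA at 56 → 12 nt.
Frame 3: ATT ATA GCA CCA AGT CTG CGA GAA AAT GTT CTA CCA CCC AGG GAA TGG AGC TGT AAG CCG — no ATG→stop ORF.
ORFs ≥ 3 codons: frame 2 47–58 (4 codons). Count = 1.

1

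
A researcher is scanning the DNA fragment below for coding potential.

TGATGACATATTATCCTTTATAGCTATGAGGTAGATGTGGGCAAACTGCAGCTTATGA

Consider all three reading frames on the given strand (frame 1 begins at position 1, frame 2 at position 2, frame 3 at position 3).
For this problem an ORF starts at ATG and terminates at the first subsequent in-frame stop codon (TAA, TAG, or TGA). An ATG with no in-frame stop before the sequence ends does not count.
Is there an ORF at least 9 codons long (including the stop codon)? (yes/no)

no

Frame 1: TGA TGA CAT ATT ATC CTT TAT AGC TAT GAG GTA GAT GTG GGC AAA CTG CAG CTT ATG — no ATG→stop ORF.
Frame 2: GAT GAC ATA TTA TCC TTT ATA GCT ATG AGG TAG ATG TGG GCA AAC TGC AGC TTA TGA — ATG at 26, stop TAG at 32 → 9 nt; ATG at 35, stop TGA at 56 → 24 nt.
Frame 3: ATG ACA TAT TAT CCT TTA TAG CTA TGA GGT AGA TGT GGG CAA ACT GCA GCT TAT — ATG at 3, stop TAG at 21 → 21 nt.
Largest ORF found is 8 codons < 9, so no.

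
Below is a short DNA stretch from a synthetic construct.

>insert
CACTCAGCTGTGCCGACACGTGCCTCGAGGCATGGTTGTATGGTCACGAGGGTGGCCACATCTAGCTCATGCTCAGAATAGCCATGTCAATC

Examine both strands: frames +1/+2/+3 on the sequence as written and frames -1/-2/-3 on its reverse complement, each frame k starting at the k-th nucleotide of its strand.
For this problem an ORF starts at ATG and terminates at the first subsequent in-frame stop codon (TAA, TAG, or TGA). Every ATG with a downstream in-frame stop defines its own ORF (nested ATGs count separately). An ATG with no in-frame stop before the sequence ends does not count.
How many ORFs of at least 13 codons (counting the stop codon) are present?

Reverse complement (5'→3'): GATTGACATGGCTATTCTGAGCATGAGCTAGATGTGGCCACCCTCGTGACCATACAACCATGCCTCGAGGCACGTGTCGGCACAGCTGAGTG
Frame +1: CAC TCA GCT GTG CCG ACA CGT GCC TCG AGG CAT GGT TGT ATG GTC ACG AGG GTG GCC ACA TCT AGC TCA TGC TCA GAA TAG CCA TGT CAA — ATG at 40, stop TAG at 79 → 42 nt.
Frame +2: ACT CAG CTG TGC CGA CAC GTG CCT CGA GGC ATG GTT GTA TGG TCA CGA GGG TGG CCA CAT CTA GCT CAT GCT CAG AAT AGC CAT GTC AAT — no ATG→stop ORF.
Frame +3: CTC AGC TGT GCC GAC ACG TGC CTC GAG GCA TGG TTG TAT GGT CAC GAG GGT GGC CAC ATC TAG CTC ATG CTC AGA ATA GCC ATG TCA ATC — no ATG→stop ORF.
Frame -1: GAT TGA CAT GGC TAT TCT GAG CAT GAG CTA GAT GTG GCC ACC CTC GTG ACC ATA CAA CCA TGC CTC GAG GCA CGT GTC GGC ACA GCT GAG — no ATG→stop ORF.
Frame -2: ATT GAC ATG GCT ATT CTG AGC ATG AGC TAG ATG TGG CCA CCC TCG TGA CCA TAC AAC CAT GCC TCG AGG CAC GTG TCG GCA CAG CTG AGT — ATG at 8, stop TAG at 29 → 24 nt; ATG at 23, stop TAG at 29 → 9 nt; ATG at 32, stop TGA at 47 → 18 nt.
Frame -3: TTG ACA TGG CTA TTC TGA GCA TGA GCT AGA TGT GGC CAC CCT CGT GAC CAT ACA ACC ATG CCT CGA GGC ACG TGT CGG CAC AGC TGA GTG — ATG at 60, stop TGA at 87 → 30 nt.
ORFs ≥ 13 codons: frame +1 40–81 (14 codons). Count = 1.

1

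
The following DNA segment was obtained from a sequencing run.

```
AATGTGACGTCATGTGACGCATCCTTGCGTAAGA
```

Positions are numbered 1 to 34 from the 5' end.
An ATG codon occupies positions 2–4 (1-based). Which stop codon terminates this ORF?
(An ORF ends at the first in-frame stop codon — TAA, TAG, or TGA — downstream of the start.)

Codons from position 2: ATG (2–4), TGA (5–7).
The first in-frame stop codon is TGA.

TGA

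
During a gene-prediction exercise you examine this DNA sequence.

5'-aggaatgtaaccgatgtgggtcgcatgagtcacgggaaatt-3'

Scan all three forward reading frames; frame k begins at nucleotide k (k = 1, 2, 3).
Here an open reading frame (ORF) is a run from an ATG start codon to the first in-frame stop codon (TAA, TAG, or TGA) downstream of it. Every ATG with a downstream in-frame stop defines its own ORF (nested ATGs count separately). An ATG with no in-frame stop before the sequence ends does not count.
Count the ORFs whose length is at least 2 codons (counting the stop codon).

2

Frame 1: AGG AAT GTA ACC GAT GTG GGT CGC ATG AGT CAC GGG AAA — no ATG→stop ORF.
Frame 2: GGA ATG TAA CCG ATG TGG GTC GCA TGA GTC ACG GGA AAT — ATG at 5, stop TAA at 8 → 6 nt; ATG at 14, stop TGA at 26 → 15 nt.
Frame 3: GAA TGT AAC CGA TGT GGG TCG CAT GAG TCA CGG GAA ATT — no ATG→stop ORF.
ORFs ≥ 2 codons: frame 2 5–10 (2 codons), frame 2 14–28 (5 codons). Count = 2.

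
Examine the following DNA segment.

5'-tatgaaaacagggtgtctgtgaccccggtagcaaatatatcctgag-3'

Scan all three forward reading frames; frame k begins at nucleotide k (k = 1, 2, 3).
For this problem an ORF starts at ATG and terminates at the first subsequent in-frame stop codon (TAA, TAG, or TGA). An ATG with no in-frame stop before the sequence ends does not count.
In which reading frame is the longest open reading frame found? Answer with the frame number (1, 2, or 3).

2

Frame 1: TAT GAA AAC AGG GTG TCT GTG ACC CCG GTA GCA AAT ATA TCC TGA — no ATG→stop ORF.
Frame 2: ATG AAA ACA GGG TGT CTG TGA CCC CGG TAG CAA ATA TAT CCT GAG — ATG at 2, stop TGA at 20 → 21 nt.
Frame 3: TGA AAA CAG GGT GTC TGT GAC CCC GGT AGC AAA TAT ATC CTG — no ATG→stop ORF.
Longest ORF is 21 nt in frame 2 (positions 2–22).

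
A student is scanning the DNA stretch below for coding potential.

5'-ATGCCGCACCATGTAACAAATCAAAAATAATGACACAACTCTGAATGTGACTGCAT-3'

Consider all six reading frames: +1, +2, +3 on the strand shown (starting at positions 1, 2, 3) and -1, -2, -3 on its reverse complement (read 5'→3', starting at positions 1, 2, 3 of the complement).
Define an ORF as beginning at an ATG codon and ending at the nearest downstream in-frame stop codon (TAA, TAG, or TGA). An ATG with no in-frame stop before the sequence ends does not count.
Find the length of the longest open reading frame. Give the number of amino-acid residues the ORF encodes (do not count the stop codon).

Reverse complement (5'→3'): ATGCAGTCACATTCAGAGTTGTGTCATTATTTTTGATTTGTTACATGGTGCGGCAT
Frame +1: ATG CCG CAC CAT GTA ACA AAT CAA AAA TAA TGA CAC AAC TCT GAA TGT GAC TGC — ATG at 1, stop TAA at 28 → 30 nt.
Frame +2: TGC CGC ACC ATG TAA CAA ATC AAA AAT AAT GAC ACA ACT CTG AAT GTG ACT GCA — ATG at 11, stop TAA at 14 → 6 nt.
Frame +3: GCC GCA CCA TGT AAC AAA TCA AAA ATA ATG ACA CAA CTC TGA ATG TGA CTG CAT — ATG at 30, stop TGA at 42 → 15 nt; ATG at 45, stop TGA at 48 → 6 nt.
Frame -1: ATG CAG TCA CAT TCA GAG TTG TGT CAT TAT TTT TGA TTT GTT ACA TGG TGC GGC — ATG at 1, stop TGA at 34 → 36 nt.
Frame -2: TGC AGT CAC ATT CAG AGT TGT GTC ATT ATT TTT GAT TTG TTA CAT GGT GCG GCA — no ATG→stop ORF.
Frame -3: GCA GTC ACA TTC AGA GTT GTG TCA TTA TTT TTG ATT TGT TAC ATG GTG CGG CAT — no ATG→stop ORF.
Longest: frame -1, positions 1–36, 36 nt = 12 codons = 11 aa. → 11 amino acids.

11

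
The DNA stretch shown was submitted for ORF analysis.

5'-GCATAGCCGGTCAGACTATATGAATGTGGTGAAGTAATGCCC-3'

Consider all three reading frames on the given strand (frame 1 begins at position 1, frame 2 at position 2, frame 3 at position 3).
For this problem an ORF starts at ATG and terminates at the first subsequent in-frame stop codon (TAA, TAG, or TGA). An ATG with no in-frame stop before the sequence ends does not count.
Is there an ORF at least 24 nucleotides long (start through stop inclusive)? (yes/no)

Frame 1: GCA TAG CCG GTC AGA CTA TAT GAA TGT GGT GAA GTA ATG CCC — no ATG→stop ORF.
Frame 2: CAT AGC CGG TCA GAC TAT ATG AAT GTG GTG AAG TAA TGC — ATG at 20, stop TAA at 35 → 18 nt.
Frame 3: ATA GCC GGT CAG ACT ATA TGA ATG TGG TGA AGT AAT GCC — ATG at 24, stop TGA at 30 → 9 nt.
Largest ORF found is 18 nucleotides < 24, so no.

no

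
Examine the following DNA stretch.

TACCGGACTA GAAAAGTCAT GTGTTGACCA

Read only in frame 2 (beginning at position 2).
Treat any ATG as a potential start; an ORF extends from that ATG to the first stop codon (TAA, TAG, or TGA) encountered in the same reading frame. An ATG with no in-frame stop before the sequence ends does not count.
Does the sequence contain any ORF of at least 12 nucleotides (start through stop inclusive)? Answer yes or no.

no

Frame 2: ACC GGA CTA GAA AAG TCA TGT GTT GAC — no ATG→stop ORF.
Largest ORF found is 0 nucleotides < 12, so no.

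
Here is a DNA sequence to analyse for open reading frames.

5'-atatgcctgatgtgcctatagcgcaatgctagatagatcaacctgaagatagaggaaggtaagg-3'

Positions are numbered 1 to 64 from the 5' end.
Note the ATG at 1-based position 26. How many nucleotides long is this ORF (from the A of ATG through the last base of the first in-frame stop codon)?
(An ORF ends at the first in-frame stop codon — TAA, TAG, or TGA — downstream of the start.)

21

Codons from position 26: ATG (26–28), CTA (29–31), GAT (32–34), AGA (35–37), TCA (38–40), ACC (41–43), TGA (44–46).
TGA is the first in-frame stop; ORF spans 26–46, 21 nucleotides.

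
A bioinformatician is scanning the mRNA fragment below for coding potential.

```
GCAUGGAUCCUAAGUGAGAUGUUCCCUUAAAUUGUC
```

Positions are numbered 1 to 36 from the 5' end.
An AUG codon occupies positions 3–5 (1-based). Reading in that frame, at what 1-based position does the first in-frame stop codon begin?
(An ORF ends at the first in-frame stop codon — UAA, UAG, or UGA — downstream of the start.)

15

Codons from position 3: AUG (3–5), GAU (6–8), CCU (9–11), AAG (12–14), UGA (15–17).
UGA is a stop codon; it begins at position 15.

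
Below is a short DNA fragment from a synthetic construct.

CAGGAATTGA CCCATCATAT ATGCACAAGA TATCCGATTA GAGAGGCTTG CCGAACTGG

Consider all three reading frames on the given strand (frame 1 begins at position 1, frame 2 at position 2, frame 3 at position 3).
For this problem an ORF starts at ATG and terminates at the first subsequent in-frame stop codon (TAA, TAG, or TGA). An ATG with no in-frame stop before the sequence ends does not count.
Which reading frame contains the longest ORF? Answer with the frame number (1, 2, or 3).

Frame 1: CAG GAA TTG ACC CAT CAT ATA TGC ACA AGA TAT CCG ATT AGA GAG GCT TGC CGA ACT — no ATG→stop ORF.
Frame 2: AGG AAT TGA CCC ATC ATA TAT GCA CAA GAT ATC CGA TTA GAG AGG CTT GCC GAA CTG — no ATG→stop ORF.
Frame 3: GGA ATT GAC CCA TCA TAT ATG CAC AAG ATA TCC GAT TAG AGA GGC TTG CCG AAC TGG — ATG at 21, stop TAG at 39 → 21 nt.
Longest ORF is 21 nt in frame 3 (positions 21–41).

3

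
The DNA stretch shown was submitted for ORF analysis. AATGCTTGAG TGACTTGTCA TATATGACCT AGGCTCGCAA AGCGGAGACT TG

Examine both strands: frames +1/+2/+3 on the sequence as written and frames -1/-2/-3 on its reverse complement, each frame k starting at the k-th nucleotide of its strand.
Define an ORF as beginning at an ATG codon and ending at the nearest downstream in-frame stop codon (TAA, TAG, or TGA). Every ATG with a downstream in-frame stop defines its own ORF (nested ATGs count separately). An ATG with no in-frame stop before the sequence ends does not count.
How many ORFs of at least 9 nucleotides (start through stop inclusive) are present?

Reverse complement (5'→3'): CAAGTCTCCGCTTTGCGAGCCTAGGTCATATATGACAAGTCACTCAAGCATT
Frame +1: AAT GCT TGA GTG ACT TGT CAT ATA TGA CCT AGG CTC GCA AAG CGG AGA CTT — no ATG→stop ORF.
Frame +2: ATG CTT GAG TGA CTT GTC ATA TAT GAC CTA GGC TCG CAA AGC GGA GAC TTG — ATG at 2, stop TGA at 11 → 12 nt.
Frame +3: TGC TTG AGT GAC TTG TCA TAT ATG ACC TAG GCT CGC AAA GCG GAG ACT — ATG at 24, stop TAG at 30 → 9 nt.
Frame -1: CAA GTC TCC GCT TTG CGA GCC TAG GTC ATA TAT GAC AAG TCA CTC AAG CAT — no ATG→stop ORF.
Frame -2: AAG TCT CCG CTT TGC GAG CCT AGG TCA TAT ATG ACA AGT CAC TCA AGC ATT — no ATG→stop ORF.
Frame -3: AGT CTC CGC TTT GCG AGC CTA GGT CAT ATA TGA CAA GTC ACT CAA GCA — no ATG→stop ORF.
ORFs ≥ 9 nucleotides: frame +2 2–13 (12 nucleotides), frame +3 24–32 (9 nucleotides). Count = 2.

2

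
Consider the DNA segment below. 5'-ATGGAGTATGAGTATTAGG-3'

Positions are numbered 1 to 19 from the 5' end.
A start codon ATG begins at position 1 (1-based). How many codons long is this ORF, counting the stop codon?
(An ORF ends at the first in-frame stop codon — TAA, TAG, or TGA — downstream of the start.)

6

Codons from position 1: ATG (1–3), GAG (4–6), TAT (7–9), GAG (10–12), TAT (13–15), TAG (16–18).
TAG is the first in-frame stop; that's 6 codons including the stop.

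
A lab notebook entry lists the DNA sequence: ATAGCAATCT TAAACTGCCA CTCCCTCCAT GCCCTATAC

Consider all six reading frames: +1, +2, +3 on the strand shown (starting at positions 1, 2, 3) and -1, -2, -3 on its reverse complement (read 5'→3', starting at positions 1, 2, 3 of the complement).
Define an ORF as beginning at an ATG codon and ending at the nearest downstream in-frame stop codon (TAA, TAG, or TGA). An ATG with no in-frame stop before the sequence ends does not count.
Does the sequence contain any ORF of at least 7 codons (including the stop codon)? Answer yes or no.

Reverse complement (5'→3'): GTATAGGGCATGGAGGGAGTGGCAGTTTAAGATTGCTAT
Frame +1: ATA GCA ATC TTA AAC TGC CAC TCC CTC CAT GCC CTA TAC — no ATG→stop ORF.
Frame +2: TAG CAA TCT TAA ACT GCC ACT CCC TCC ATG CCC TAT — no ATG→stop ORF.
Frame +3: AGC AAT CTT AAA CTG CCA CTC CCT CCA TGC CCT ATA — no ATG→stop ORF.
Frame -1: GTA TAG GGC ATG GAG GGA GTG GCA GTT TAA GAT TGC TAT — ATG at 10, stop TAA at 28 → 21 nt.
Frame -2: TAT AGG GCA TGG AGG GAG TGG CAG TTT AAG ATT GCT — no ATG→stop ORF.
Frame -3: ATA GGG CAT GGA GGG AGT GGC AGT TTA AGA TTG CTA — no ATG→stop ORF.
Frame -1 has an ORF of 7 codons (positions 10–30) ≥ 7, so yes.

yes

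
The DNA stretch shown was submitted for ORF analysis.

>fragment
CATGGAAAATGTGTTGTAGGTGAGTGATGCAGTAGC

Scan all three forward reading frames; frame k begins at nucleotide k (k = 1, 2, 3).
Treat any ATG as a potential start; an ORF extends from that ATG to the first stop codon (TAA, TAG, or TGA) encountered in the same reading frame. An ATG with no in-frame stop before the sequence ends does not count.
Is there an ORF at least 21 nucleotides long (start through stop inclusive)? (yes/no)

no

Frame 1: CAT GGA AAA TGT GTT GTA GGT GAG TGA TGC AGT AGC — no ATG→stop ORF.
Frame 2: ATG GAA AAT GTG TTG TAG GTG AGT GAT GCA GTA — ATG at 2, stop TAG at 17 → 18 nt.
Frame 3: TGG AAA ATG TGT TGT AGG TGA GTG ATG CAG TAG — ATG at 9, stop TGA at 21 → 15 nt; ATG at 27, stop TAG at 33 → 9 nt.
Largest ORF found is 18 nucleotides < 21, so no.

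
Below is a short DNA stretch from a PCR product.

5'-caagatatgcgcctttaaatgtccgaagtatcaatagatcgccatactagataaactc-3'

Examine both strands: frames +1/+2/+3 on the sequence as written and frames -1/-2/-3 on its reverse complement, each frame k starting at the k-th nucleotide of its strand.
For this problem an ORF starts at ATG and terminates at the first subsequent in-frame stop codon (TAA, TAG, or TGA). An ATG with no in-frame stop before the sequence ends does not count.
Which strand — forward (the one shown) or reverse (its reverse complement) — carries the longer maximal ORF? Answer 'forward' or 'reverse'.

forward

Reverse complement (5'→3'): GAGTTTATCTAGTATGGCGATCTATTGATACTTCGGACATTTAAAGGCGCATATCTTG
Frame +1: CAA GAT ATG CGC CTT TAA ATG TCC GAA GTA TCA ATA GAT CGC CAT ACT AGA TAA ACT — ATG at 7, stop TAA at 16 → 12 nt; ATG at 19, stop TAA at 52 → 36 nt.
Frame +2: AAG ATA TGC GCC TTT AAA TGT CCG AAG TAT CAA TAG ATC GCC ATA CTA GAT AAA CTC — no ATG→stop ORF.
Frame +3: AGA TAT GCG CCT TTA AAT GTC CGA AGT ATC AAT AGA TCG CCA TAC TAG ATA AAC — no ATG→stop ORF.
Frame -1: GAG TTT ATC TAG TAT GGC GAT CTA TTG ATA CTT CGG ACA TTT AAA GGC GCA TAT CTT — no ATG→stop ORF.
Frame -2: AGT TTA TCT AGT ATG GCG ATC TAT TGA TAC TTC GGA CAT TTA AAG GCG CAT ATC TTG — ATG at 14, stop TGA at 26 → 15 nt.
Frame -3: GTT TAT CTA GTA TGG CGA TCT ATT GAT ACT TCG GAC ATT TAA AGG CGC ATA TCT — no ATG→stop ORF.
Forward-strand max 36 nt; reverse-strand max 15 nt. The forward strand has the longer ORF.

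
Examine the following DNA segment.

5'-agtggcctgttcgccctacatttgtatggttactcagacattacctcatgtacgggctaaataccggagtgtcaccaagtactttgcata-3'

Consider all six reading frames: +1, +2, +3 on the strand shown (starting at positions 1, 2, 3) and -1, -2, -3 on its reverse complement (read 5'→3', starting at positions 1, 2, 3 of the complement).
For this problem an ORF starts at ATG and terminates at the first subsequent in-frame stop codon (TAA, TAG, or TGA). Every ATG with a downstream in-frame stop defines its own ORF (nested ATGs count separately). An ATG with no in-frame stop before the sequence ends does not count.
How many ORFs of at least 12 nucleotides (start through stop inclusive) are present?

Reverse complement (5'→3'): TATGCAAAGTACTTGGTGACACTCCGGTATTTAGCCCGTACATGAGGTAATGTCTGAGTAACCATACAAATGTAGGGCGAACAGGCCACT
Frame +1: AGT GGC CTG TTC GCC CTA CAT TTG TAT GGT TAC TCA GAC ATT ACC TCA TGT ACG GGC TAA ATA CCG GAG TGT CAC CAA GTA CTT TGC ATA — no ATG→stop ORF.
Frame +2: GTG GCC TGT TCG CCC TAC ATT TGT ATG GTT ACT CAG ACA TTA CCT CAT GTA CGG GCT AAA TAC CGG AGT GTC ACC AAG TAC TTT GCA — no ATG→stop ORF.
Frame +3: TGG CCT GTT CGC CCT ACA TTT GTA TGG TTA CTC AGA CAT TAC CTC ATG TAC GGG CTA AAT ACC GGA GTG TCA CCA AGT ACT TTG CAT — no ATG→stop ORF.
Frame -1: TAT GCA AAG TAC TTG GTG ACA CTC CGG TAT TTA GCC CGT ACA TGA GGT AAT GTC TGA GTA ACC ATA CAA ATG TAG GGC GAA CAG GCC ACT — ATG at 70, stop TAG at 73 → 6 nt.
Frame -2: ATG CAA AGT ACT TGG TGA CAC TCC GGT ATT TAG CCC GTA CAT GAG GTA ATG TCT GAG TAA CCA TAC AAA TGT AGG GCG AAC AGG CCA — ATG at 2, stop TGA at 17 → 18 nt; ATG at 50, stop TAA at 59 → 12 nt.
Frame -3: TGC AAA GTA CTT GGT GAC ACT CCG GTA TTT AGC CCG TAC ATG AGG TAA TGT CTG AGT AAC CAT ACA AAT GTA GGG CGA ACA GGC CAC — ATG at 42, stop TAA at 48 → 9 nt.
ORFs ≥ 12 nucleotides: frame -2 2–19 (18 nucleotides), frame -2 50–61 (12 nucleotides). Count = 2.

2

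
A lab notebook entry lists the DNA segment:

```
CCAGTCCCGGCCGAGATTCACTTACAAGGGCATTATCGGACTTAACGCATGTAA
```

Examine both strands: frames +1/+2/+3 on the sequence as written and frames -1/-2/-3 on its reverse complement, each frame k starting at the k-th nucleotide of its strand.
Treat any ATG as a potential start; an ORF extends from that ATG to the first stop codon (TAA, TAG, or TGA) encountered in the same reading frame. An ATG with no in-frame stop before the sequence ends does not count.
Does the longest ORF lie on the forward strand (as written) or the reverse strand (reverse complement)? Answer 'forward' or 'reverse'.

Reverse complement (5'→3'): TTACATGCGTTAAGTCCGATAATGCCCTTGTAAGTGAATCTCGGCCGGGACTGG
Frame +1: CCA GTC CCG GCC GAG ATT CAC TTA CAA GGG CAT TAT CGG ACT TAA CGC ATG TAA — ATG at 49, stop TAA at 52 → 6 nt.
Frame +2: CAG TCC CGG CCG AGA TTC ACT TAC AAG GGC ATT ATC GGA CTT AAC GCA TGT — no ATG→stop ORF.
Frame +3: AGT CCC GGC CGA GAT TCA CTT ACA AGG GCA TTA TCG GAC TTA ACG CAT GTA — no ATG→stop ORF.
Frame -1: TTA CAT GCG TTA AGT CCG ATA ATG CCC TTG TAA GTG AAT CTC GGC CGG GAC TGG — ATG at 22, stop TAA at 31 → 12 nt.
Frame -2: TAC ATG CGT TAA GTC CGA TAA TGC CCT TGT AAG TGA ATC TCG GCC GGG ACT — ATG at 5, stop TAA at 11 → 9 nt.
Frame -3: ACA TGC GTT AAG TCC GAT AAT GCC CTT GTA AGT GAA TCT CGG CCG GGA CTG — no ATG→stop ORF.
Forward-strand max 6 nt; reverse-strand max 12 nt. The reverse strand has the longer ORF.

reverse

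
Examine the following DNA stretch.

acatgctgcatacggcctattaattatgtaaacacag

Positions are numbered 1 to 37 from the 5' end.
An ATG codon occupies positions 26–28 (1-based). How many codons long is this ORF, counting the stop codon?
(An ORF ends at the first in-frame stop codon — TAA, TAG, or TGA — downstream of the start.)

2

Codons from position 26: ATG (26–28), TAA (29–31).
TAA is the first in-frame stop; that's 2 codons including the stop.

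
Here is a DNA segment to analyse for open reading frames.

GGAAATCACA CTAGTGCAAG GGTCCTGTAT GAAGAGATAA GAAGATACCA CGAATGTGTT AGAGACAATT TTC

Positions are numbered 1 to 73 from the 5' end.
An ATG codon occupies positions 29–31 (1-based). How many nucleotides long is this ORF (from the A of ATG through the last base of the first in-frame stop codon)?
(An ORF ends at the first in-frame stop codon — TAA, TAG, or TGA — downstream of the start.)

12

Codons from position 29: ATG (29–31), AAG (32–34), AGA (35–37), TAA (38–40).
TAA is the first in-frame stop; ORF spans 29–40, 12 nucleotides.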